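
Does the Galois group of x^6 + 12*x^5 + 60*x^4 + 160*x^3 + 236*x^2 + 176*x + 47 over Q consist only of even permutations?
Yes

The polynomial is irreducible of degree 6 over Q. Its discriminant is 3356224 = 1832^2, a perfect square. A Galois group lies in the alternating group exactly when the discriminant is a square in Q, so the Galois group (S_4) is contained in A_6.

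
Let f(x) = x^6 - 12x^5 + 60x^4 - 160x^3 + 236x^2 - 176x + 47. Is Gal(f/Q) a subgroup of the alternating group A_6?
The polynomial is irreducible of degree 6 over Q. Its discriminant is 3356224 = 1832^2, a perfect square. A Galois group lies in the alternating group exactly when the discriminant is a square in Q, so the Galois group (S_4) is contained in A_6.

Yes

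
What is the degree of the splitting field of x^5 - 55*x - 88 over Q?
The degree of the splitting field over Q equals the order of the Galois group, so first determine the group. The polynomial f is an irreducible quintic over Q, so G = Gal(f/Q) is a transitive subgroup of S_5: one of C_5 (5T1, order 5), D_5 (5T2, order 10), F_20 (5T3, order 20), A_5 (5T4, order 60) or S_5 (5T5, order 120). The discriminant of f is 58564000000 = 242000^2, a perfect square, so G is contained in A_5. The transitive groups of degree 5 contained in A_5 are: C_5 (5T1, order 5), D_5 (5T2, order 10), A_5 (5T4, order 60). By Dedekind's theorem, for a prime p not dividing disc(f) the degrees of the irreducible factors of f mod p form the cycle type of an element of G. Factoring f modulo the 3 such primes p <= 13 (skipping 2, 5, 11, which divide the discriminant), each new pattern first appears at: mod 3: f = (x^5 + 2x + 2), pattern 5; mod 13: f = (x + 5)(x + 7)(x^3 + x^2 + 5x + 9), pattern 3+1+1. No other pattern occurs in this range, so the set of observed cycle types is {5, 3+1+1}. Among the candidates above, the only group containing elements of all these cycle types is A_5 (5T4) — each of C_5 (5T1), D_5 (5T2) lacks at least one of them. Hence G = A_5 (5T4), of order 60. The Galois group A_5 (5T4) has order 60, so the splitting field has degree 60 over Q.

60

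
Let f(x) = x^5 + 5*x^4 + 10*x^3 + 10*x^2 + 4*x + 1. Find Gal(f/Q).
5T5: S_5

The polynomial f is an irreducible quintic over Q, so G = Gal(f/Q) is a transitive subgroup of S_5: one of C_5 (5T1, order 5), D_5 (5T2, order 10), F_20 (5T3, order 20), A_5 (5T4, order 60) or S_5 (5T5, order 120). The discriminant of f is 2869, which is not a perfect square, so G is not contained in A_5. The transitive groups of degree 5 not contained in A_5 are: F_20 (5T3, order 20), S_5 (5T5, order 120). By Dedekind's theorem, for a prime p not dividing disc(f) the degrees of the irreducible factors of f mod p form the cycle type of an element of G. Factoring f modulo the first such prime p = 2, each new pattern first appears at: mod 2: f = (x^2 + x + 1)(x^3 + x + 1), pattern 3+2. No other pattern occurs in this range, so the set of observed cycle types is {3+2}. Among the candidates above, the only group containing elements of all these cycle types is S_5 (5T5) — F_20 (5T3) lacks at least one of them. Hence G = S_5 (5T5), of order 120.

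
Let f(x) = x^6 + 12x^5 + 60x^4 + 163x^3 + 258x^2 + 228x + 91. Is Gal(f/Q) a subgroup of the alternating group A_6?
No

The polynomial is irreducible of degree 6 over Q. Its discriminant is -177147, which is not a perfect square. A Galois group lies in the alternating group exactly when the discriminant is a square in Q, so the Galois group (C_3 x S_3) is not contained in A_6.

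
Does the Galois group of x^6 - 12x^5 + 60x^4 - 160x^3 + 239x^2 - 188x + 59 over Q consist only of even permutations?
Yes

The polynomial is irreducible of degree 6 over Q. Its discriminant is 33856 = 184^2, a perfect square. A Galois group lies in the alternating group exactly when the discriminant is a square in Q, so the Galois group (S_4) is contained in A_6.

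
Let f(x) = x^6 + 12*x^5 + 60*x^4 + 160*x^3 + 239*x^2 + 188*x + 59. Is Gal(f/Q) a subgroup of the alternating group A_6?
The polynomial is irreducible of degree 6 over Q. Its discriminant is 33856 = 184^2, a perfect square. A Galois group lies in the alternating group exactly when the discriminant is a square in Q, so the Galois group (S_4) is contained in A_6.

Yes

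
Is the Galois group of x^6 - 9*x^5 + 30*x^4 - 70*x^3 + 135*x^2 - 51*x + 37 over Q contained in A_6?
The polynomial is irreducible of degree 6 over Q. Its discriminant is -553887453853683, which is not a perfect square. A Galois group lies in the alternating group exactly when the discriminant is a square in Q, so the Galois group (C_6) is not contained in A_6.

No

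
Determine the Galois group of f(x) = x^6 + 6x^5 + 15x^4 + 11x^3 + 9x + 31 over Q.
The polynomial f is an irreducible sextic over Q, so G = Gal(f/Q) is one of the 16 transitive subgroups 6T1, ..., 6T16 of S_6. The discriminant of f is -945145936107, which is not a perfect square, so G is not contained in A_6. The transitive groups of degree 6 not contained in A_6 are: C_6 (6T1, order 6), S_3 (6T2, order 6), D_6 (6T3, order 12), C_3 x S_3 (6T5, order 18), A_4 x C_2 (6T6, order 24), S_4 (6T8, order 24), S_3 x S_3 (6T9, order 36), S_4 x C_2 (6T11, order 48), (S_3 x S_3) : C_2 (6T13, order 72), PGL(2,5) (6T14, order 120), S_6 (6T16, order 720). By Dedekind's theorem, for a prime p not dividing disc(f) the degrees of the irreducible factors of f mod p form the cycle type of an element of G. Factoring f modulo the 27 such primes p <= 127 (skipping 3, 17, 19, 43, which divide the discriminant), each new pattern first appears at: mod 2: f = (x^6 + x^4 + x^3 + x + 1), pattern 6; mod 7: f = (x + 1)(x^2 + 2x + 5)(x^3 + 3x^2 + 6x + 2), pattern 3+2+1; mod 11: f = (x^2 + 9)(x^4 + 6x^3 + 6x^2 + x + 1), pattern 4+2; mod 13: f = (x + 8)(x + 10)(x^2 + 6x + 7)(x^2 + 8x + 5), pattern 2+2+1+1; mod 61: f = (x + 13)(x + 27)(x + 42)(x + 56)(x^2 + 51x + 18), pattern 2+1+1+1+1; mod 97: f = (x + 39)(x + 73)(x + 85)(x^3 + 3x^2 + 55x + 13), pattern 3+1+1+1; mod 113: f = (x^2 + 2x + 38)(x^2 + 54x + 86)(x^2 + 63x + 97), pattern 2+2+2; mod 127: f = (x^3 + 3x^2 + 52x + 26)(x^3 + 3x^2 + 81x + 94), pattern 3+3. No other pattern occurs in this range, so the set of observed cycle types is {6, 3+2+1, 4+2, 2+2+1+1, 2+1+1+1+1, 3+1+1+1, 2+2+2, 3+3}. The candidates containing elements of all these cycle types are (S_3 x S_3) : C_2 (6T13) of order 72, S_6 (6T16) of order 720; the others are excluded. The observed types are precisely the cycle types that occur in (S_3 x S_3) : C_2 (6T13) (apart from the identity). Each of the other remaining candidates has further cycle types, and by the Chebotarev density theorem the matching factorization patterns would occur for a proportion of primes equal to their share of the group: S_6 (6T16) additionally contains elements of type 5+1, 4+1+1 (234 of its 720 elements, about 32% of primes). None of the 27 primes tested shows any such pattern (for each of these groups the chance of that is below 10^-4), which rules them out. Hence G = (S_3 x S_3) : C_2 (6T13), of order 72.

(S_3 x S_3) : C_2, the group 6T13 of order 72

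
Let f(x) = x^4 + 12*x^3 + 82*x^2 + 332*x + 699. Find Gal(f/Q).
The polynomial is an irreducible quartic over Q and its discriminant is 1962887168, which is not a perfect square, so the Galois group is not contained in A_4. The resolvent cubic y^3 - 82*y^2 + 1188*y + 18392 has exactly one rational root, so the Galois group is C_4 or D_4. The quartic remains irreducible over Q(sqrt(disc)), so the group is D_4.

D_4 (order 8)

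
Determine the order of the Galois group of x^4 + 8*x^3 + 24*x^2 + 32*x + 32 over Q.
4

The degree of the splitting field over Q equals the order of the Galois group, so first determine the group. The polynomial is an irreducible quartic over Q and its discriminant is 1048576 = 1024^2, a perfect square, so the Galois group is contained in A_4. The resolvent cubic y^3 - 24*y^2 + 128*y splits completely over Q, which gives the Klein four-group V_4. The Galois group V_4 (4T2) has order 4, so the splitting field has degree 4 over Q.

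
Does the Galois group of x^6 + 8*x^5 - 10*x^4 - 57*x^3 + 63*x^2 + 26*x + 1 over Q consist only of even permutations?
Yes

The polynomial is irreducible of degree 6 over Q. Its discriminant is 3646117689361 = 1909481^2, a perfect square. A Galois group lies in the alternating group exactly when the discriminant is a square in Q, so the Galois group (PSL(2,5)) is contained in A_6.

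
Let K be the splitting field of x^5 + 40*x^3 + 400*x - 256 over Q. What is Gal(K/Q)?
A_5 (also written A5)

The polynomial f is an irreducible quintic over Q, so G = Gal(f/Q) is a transitive subgroup of S_5: one of C_5 (5T1, order 5), D_5 (5T2, order 10), F_20 (5T3, order 20), A_5 (5T4, order 60) or S_5 (5T5, order 120). The discriminant of f is 67108864000000 = 8192000^2, a perfect square, so G is contained in A_5. The transitive groups of degree 5 contained in A_5 are: C_5 (5T1, order 5), D_5 (5T2, order 10), A_5 (5T4, order 60). By Dedekind's theorem, for a prime p not dividing disc(f) the degrees of the irreducible factors of f mod p form the cycle type of an element of G. Factoring f modulo the 2 such primes p <= 7 (skipping 2, 5, which divide the discriminant), each new pattern first appears at: mod 3: f = (x^5 + x^3 + x + 2), pattern 5; mod 7: f = (x + 3)(x + 5)(x^3 + 6x^2 + 5x + 3), pattern 3+1+1. No other pattern occurs in this range, so the set of observed cycle types is {5, 3+1+1}. Among the candidates above, the only group containing elements of all these cycle types is A_5 (5T4) — each of C_5 (5T1), D_5 (5T2) lacks at least one of them. Hence G = A_5 (5T4), of order 60.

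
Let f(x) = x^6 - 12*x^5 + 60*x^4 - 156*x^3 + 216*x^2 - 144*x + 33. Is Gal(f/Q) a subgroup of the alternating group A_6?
The polynomial is irreducible of degree 6 over Q. Its discriminant is 1259712, which is not a perfect square. A Galois group lies in the alternating group exactly when the discriminant is a square in Q, so the Galois group (D_6) is not contained in A_6.

No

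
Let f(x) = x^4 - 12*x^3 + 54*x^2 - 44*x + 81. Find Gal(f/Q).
A_4, the alternating group on 4 letters

The polynomial is an irreducible quartic over Q and its discriminant is 1358954496 = 36864^2, a perfect square, so the Galois group is contained in A_4. The resolvent cubic y^3 - 54*y^2 + 204*y + 3896 is irreducible over Q. An irreducible resolvent with square discriminant gives A_4.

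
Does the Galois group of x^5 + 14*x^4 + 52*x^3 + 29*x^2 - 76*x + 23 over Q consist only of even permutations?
Yes

The polynomial is irreducible of degree 5 over Q. Its discriminant is 1012703329 = 31823^2, a perfect square. A Galois group lies in the alternating group exactly when the discriminant is a square in Q, so the Galois group (C_5) is contained in A_5.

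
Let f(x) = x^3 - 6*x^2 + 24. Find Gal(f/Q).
The polynomial is an irreducible cubic over Q and its discriminant is 5184 = 72^2, a perfect square. For an irreducible cubic, a square discriminant forces the Galois group to be A_3, the cyclic group of order 3.

3T1: C_3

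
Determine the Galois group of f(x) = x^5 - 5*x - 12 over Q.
D_5 (also written D5)

The polynomial f is an irreducible quintic over Q, so G = Gal(f/Q) is a transitive subgroup of S_5: one of C_5 (5T1, order 5), D_5 (5T2, order 10), F_20 (5T3, order 20), A_5 (5T4, order 60) or S_5 (5T5, order 120). The discriminant of f is 64000000 = 8000^2, a perfect square, so G is contained in A_5. The transitive groups of degree 5 contained in A_5 are: C_5 (5T1, order 5), D_5 (5T2, order 10), A_5 (5T4, order 60). By Dedekind's theorem, for a prime p not dividing disc(f) the degrees of the irreducible factors of f mod p form the cycle type of an element of G. Factoring f modulo the 23 such primes p <= 97 (skipping 2, 5, which divide the discriminant), each new pattern first appears at: mod 3: f = (x)(x^2 + x + 2)(x^2 + 2x + 2), pattern 2+2+1; mod 7: f = (x^5 + 2x + 2), pattern 5. No other pattern occurs in this range, so the set of observed cycle types is {2+2+1, 5}. The candidates containing elements of all these cycle types are D_5 (5T2) of order 10, A_5 (5T4) of order 60; the others are excluded. The observed types are precisely the cycle types that occur in D_5 (5T2) (apart from the identity). Each of the other remaining candidates has further cycle types, and by the Chebotarev density theorem the matching factorization patterns would occur for a proportion of primes equal to their share of the group: A_5 (5T4) additionally contains elements of type 3+1+1 (20 of its 60 elements, about 33% of primes). None of the 23 primes tested shows any such pattern (for each of these groups the chance of that is below 10^-4), which rules them out. Hence G = D_5 (5T2), of order 10.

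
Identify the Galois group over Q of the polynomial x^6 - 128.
The polynomial f is an irreducible sextic over Q, so G = Gal(f/Q) is one of the 16 transitive subgroups 6T1, ..., 6T16 of S_6. The discriminant of f is 1603087953297408, which is not a perfect square, so G is not contained in A_6. The transitive groups of degree 6 not contained in A_6 are: C_6 (6T1, order 6), S_3 (6T2, order 6), D_6 (6T3, order 12), C_3 x S_3 (6T5, order 18), A_4 x C_2 (6T6, order 24), S_4 (6T8, order 24), S_3 x S_3 (6T9, order 36), S_4 x C_2 (6T11, order 48), (S_3 x S_3) : C_2 (6T13, order 72), PGL(2,5) (6T14, order 120), S_6 (6T16, order 720). By Dedekind's theorem, for a prime p not dividing disc(f) the degrees of the irreducible factors of f mod p form the cycle type of an element of G. Factoring f modulo the 79 such primes p <= 419 (skipping 2, 3, which divide the discriminant), each new pattern first appears at: mod 5: f = (x^2 + 3)(x^2 + 2x + 3)(x^2 + 3x + 3), pattern 2+2+2; mod 7: f = (x^3 + 3)(x^3 + 4), pattern 3+3; mod 13: f = (x^6 + 2), pattern 6; mod 17: f = (x + 7)(x + 10)(x^2 + 7x + 15)(x^2 + 10x + 15), pattern 2+2+1+1; mod 31: f = (x + 4)(x + 7)(x + 11)(x + 20)(x + 24)(x + 27), pattern 1+1+1+1+1+1. No other pattern occurs in this range, so the set of observed cycle types is {2+2+2, 3+3, 6, 2+2+1+1, 1+1+1+1+1+1}. The candidates containing elements of all these cycle types are D_6 (6T3) of order 12, A_4 x C_2 (6T6) of order 24, S_3 x S_3 (6T9) of order 36, S_4 x C_2 (6T11) of order 48, (S_3 x S_3) : C_2 (6T13) of order 72, PGL(2,5) (6T14) of order 120, S_6 (6T16) of order 720; the others are excluded. The observed types are precisely the cycle types that occur in D_6 (6T3). Each of the other remaining candidates has further cycle types, and by the Chebotarev density theorem the matching factorization patterns would occur for a proportion of primes equal to their share of the group: A_4 x C_2 (6T6) additionally contains elements of type 2+1+1+1+1 (3 of its 24 elements, about 12% of primes); S_3 x S_3 (6T9) additionally contains elements of type 3+1+1+1 (4 of its 36 elements, about 11% of primes); S_4 x C_2 (6T11) additionally contains elements of type 4+2, 4+1+1, 2+1+1+1+1 (15 of its 48 elements, about 31% of primes); (S_3 x S_3) : C_2 (6T13) additionally contains elements of type 4+2, 3+2+1, 3+1+1+1, 2+1+1+1+1 (40 of its 72 elements, about 56% of primes); PGL(2,5) (6T14) additionally contains elements of type 5+1, 4+1+1 (54 of its 120 elements, about 45% of primes); S_6 (6T16) additionally contains elements of type 5+1, 4+2, 4+1+1, 3+2+1, 3+1+1+1, 2+1+1+1+1 (499 of its 720 elements, about 69% of primes). None of the 79 primes tested shows any such pattern (for each of these groups the chance of that is below 10^-4), which rules them out. Hence G = D_6 (6T3), of order 12.

6T3: D_6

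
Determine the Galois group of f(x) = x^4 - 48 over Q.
The polynomial is an irreducible quartic over Q and its discriminant is -28311552, which is not a perfect square, so the Galois group is not contained in A_4. The resolvent cubic y^3 + 192*y has exactly one rational root, so the Galois group is C_4 or D_4. The quartic remains irreducible over Q(sqrt(disc)), so the group is D_4.

D_4 (order 8)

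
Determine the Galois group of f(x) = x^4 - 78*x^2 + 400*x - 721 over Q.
D_4, the dihedral group of order 8

The polynomial is an irreducible quartic over Q and its discriminant is -19546276864, which is not a perfect square, so the Galois group is not contained in A_4. The resolvent cubic y^3 + 78*y^2 + 2884*y + 64952 has exactly one rational root, so the Galois group is C_4 or D_4. The quartic remains irreducible over Q(sqrt(disc)), so the group is D_4.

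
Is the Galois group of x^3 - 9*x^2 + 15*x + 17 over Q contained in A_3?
Yes

The polynomial is irreducible of degree 3 over Q. Its discriminant is 5184 = 72^2, a perfect square. A Galois group lies in the alternating group exactly when the discriminant is a square in Q, so the Galois group (C_3) is contained in A_3.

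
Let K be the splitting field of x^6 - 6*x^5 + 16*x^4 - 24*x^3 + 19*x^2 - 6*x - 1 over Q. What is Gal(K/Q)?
The polynomial f is an irreducible sextic over Q, so G = Gal(f/Q) is one of the 16 transitive subgroups 6T1, ..., 6T16 of S_6. The discriminant of f is 153664 = 392^2, a perfect square, so G is contained in A_6. The transitive groups of degree 6 contained in A_6 are: A_4 (6T4, order 12), S_4 (6T7, order 24), (C_3 x C_3) : C_4 (6T10, order 36), PSL(2,5) (6T12, order 60), A_6 (6T15, order 360). By Dedekind's theorem, for a prime p not dividing disc(f) the degrees of the irreducible factors of f mod p form the cycle type of an element of G. Factoring f modulo the 33 such primes p <= 149 (skipping 2, 7, which divide the discriminant), each new pattern first appears at: mod 3: f = (x^3 + 2x + 1)(x^3 + 2x + 2), pattern 3+3; mod 13: f = (x + 5)(x + 6)(x^2 + 11x + 6)(x^2 + 11x + 7), pattern 2+2+1+1. No other pattern occurs in this range, so the set of observed cycle types is {3+3, 2+2+1+1}. The candidates containing elements of all these cycle types are A_4 (6T4) of order 12, S_4 (6T7) of order 24, (C_3 x C_3) : C_4 (6T10) of order 36, PSL(2,5) (6T12) of order 60, A_6 (6T15) of order 360; the others are excluded. The observed types are precisely the cycle types that occur in A_4 (6T4) (apart from the identity). Each of the other remaining candidates has further cycle types, and by the Chebotarev density theorem the matching factorization patterns would occur for a proportion of primes equal to their share of the group: S_4 (6T7) additionally contains elements of type 4+2 (6 of its 24 elements, about 25% of primes); (C_3 x C_3) : C_4 (6T10) additionally contains elements of type 4+2, 3+1+1+1 (22 of its 36 elements, about 61% of primes); PSL(2,5) (6T12) additionally contains elements of type 5+1 (24 of its 60 elements, about 40% of primes); A_6 (6T15) additionally contains elements of type 5+1, 4+2, 3+1+1+1 (274 of its 360 elements, about 76% of primes). None of the 33 primes tested shows any such pattern (for each of these groups the chance of that is below 10^-4), which rules them out. Hence G = A_4 (6T4), of order 12.

A_4, A_4 acting on 6 points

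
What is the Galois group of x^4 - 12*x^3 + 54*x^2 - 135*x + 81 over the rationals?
S_4 (order 24)

The polynomial is an irreducible quartic over Q and its discriminant is -150397803, which is not a perfect square, so the Galois group is not contained in A_4. The resolvent cubic y^3 - 54*y^2 + 1296*y - 12393 is irreducible over Q. An irreducible resolvent with non-square discriminant gives S_4.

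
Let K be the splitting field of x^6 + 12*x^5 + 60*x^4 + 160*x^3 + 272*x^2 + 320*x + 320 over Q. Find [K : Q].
The degree of the splitting field over Q equals the order of the Galois group, so first determine the group. The polynomial f is an irreducible sextic over Q, so G = Gal(f/Q) is one of the 16 transitive subgroups 6T1, ..., 6T16 of S_6. The discriminant of f is -2693803488051200, which is not a perfect square, so G is not contained in A_6. The transitive groups of degree 6 not contained in A_6 are: C_6 (6T1, order 6), S_3 (6T2, order 6), D_6 (6T3, order 12), C_3 x S_3 (6T5, order 18), A_4 x C_2 (6T6, order 24), S_4 (6T8, order 24), S_3 x S_3 (6T9, order 36), S_4 x C_2 (6T11, order 48), (S_3 x S_3) : C_2 (6T13, order 72), PGL(2,5) (6T14, order 120), S_6 (6T16, order 720). By Dedekind's theorem, for a prime p not dividing disc(f) the degrees of the irreducible factors of f mod p form the cycle type of an element of G. Factoring f modulo the 17 such primes p <= 71 (skipping 2, 5, 7, which divide the discriminant), each new pattern first appears at: mod 3: f = (x^3 + x^2 + 2)(x^3 + 2x^2 + x + 1), pattern 3+3; mod 13: f = (x^6 + 12x^5 + 8x^4 + 4x^3 + 12x^2 + 8x + 8), pattern 6; mod 19: f = (x^2 + 4x + 5)(x^4 + 8x^3 + 4x^2 + 9x + 7), pattern 4+2; mod 23: f = (x + 1)(x + 3)(x^4 + 8x^3 + 2x^2 + 13x + 7), pattern 4+1+1; mod 53: f = (x^2 + 4x + 25)(x^2 + 26x + 41)(x^2 + 35x + 6), pattern 2+2+2; mod 59: f = (x + 10)(x + 53)(x^2 + 14x + 47)(x^2 + 53x + 7), pattern 2+2+1+1; mod 71: f = (x + 18)(x + 24)(x + 51)(x + 57)(x^2 + 4x + 34), pattern 2+1+1+1+1. No other pattern occurs in this range, so the set of observed cycle types is {3+3, 6, 4+2, 4+1+1, 2+2+2, 2+2+1+1, 2+1+1+1+1}. The candidates containing elements of all these cycle types are S_4 x C_2 (6T11) of order 48, S_6 (6T16) of order 720; the others are excluded. The observed types are precisely the cycle types that occur in S_4 x C_2 (6T11) (apart from the identity). Each of the other remaining candidates has further cycle types, and by the Chebotarev density theorem the matching factorization patterns would occur for a proportion of primes equal to their share of the group: S_6 (6T16) additionally contains elements of type 5+1, 3+2+1, 3+1+1+1 (304 of its 720 elements, about 42% of primes). None of the 17 primes tested shows any such pattern (for each of these groups the chance of that is below 10^-4), which rules them out. Hence G = S_4 x C_2 (6T11), of order 48. The Galois group S_4 x C_2 (6T11) has order 48, so the splitting field has degree 48 over Q.

48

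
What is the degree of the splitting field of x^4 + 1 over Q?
4

The degree of the splitting field over Q equals the order of the Galois group, so first determine the group. The polynomial is an irreducible quartic over Q and its discriminant is 256 = 16^2, a perfect square, so the Galois group is contained in A_4. The resolvent cubic y^3 - 4*y splits completely over Q, which gives the Klein four-group V_4. The Galois group V_4 (4T2) has order 4, so the splitting field has degree 4 over Q.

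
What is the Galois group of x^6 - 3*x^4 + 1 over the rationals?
A_4 x C_2 (also written A4xC2)

The polynomial f is an irreducible sextic over Q, so G = Gal(f/Q) is one of the 16 transitive subgroups 6T1, ..., 6T16 of S_6. The discriminant of f is -419904, which is not a perfect square, so G is not contained in A_6. The transitive groups of degree 6 not contained in A_6 are: C_6 (6T1, order 6), S_3 (6T2, order 6), D_6 (6T3, order 12), C_3 x S_3 (6T5, order 18), A_4 x C_2 (6T6, order 24), S_4 (6T8, order 24), S_3 x S_3 (6T9, order 36), S_4 x C_2 (6T11, order 48), (S_3 x S_3) : C_2 (6T13, order 72), PGL(2,5) (6T14, order 120), S_6 (6T16, order 720). By Dedekind's theorem, for a prime p not dividing disc(f) the degrees of the irreducible factors of f mod p form the cycle type of an element of G. Factoring f modulo the 33 such primes p <= 149 (skipping 2, 3, which divide the discriminant), each new pattern first appears at: mod 5: f = (x^3 + x^2 + 4x + 3)(x^3 + 4x^2 + 4x + 2), pattern 3+3; mod 7: f = (x^6 + 4x^4 + 1), pattern 6; mod 17: f = (x + 2)(x + 15)(x^2 + 6)(x^2 + 12), pattern 2+2+1+1; mod 19: f = (x + 6)(x + 7)(x + 12)(x + 13)(x^2 + 6), pattern 2+1+1+1+1; mod 71: f = (x^2 + 40)(x^2 + 45)(x^2 + 54), pattern 2+2+2. No other pattern occurs in this range, so the set of observed cycle types is {3+3, 6, 2+2+1+1, 2+1+1+1+1, 2+2+2}. The candidates containing elements of all these cycle types are A_4 x C_2 (6T6) of order 24, S_4 x C_2 (6T11) of order 48, (S_3 x S_3) : C_2 (6T13) of order 72, S_6 (6T16) of order 720; the others are excluded. The observed types are precisely the cycle types that occur in A_4 x C_2 (6T6) (apart from the identity). Each of the other remaining candidates has further cycle types, and by the Chebotarev density theorem the matching factorization patterns would occur for a proportion of primes equal to their share of the group: S_4 x C_2 (6T11) additionally contains elements of type 4+2, 4+1+1 (12 of its 48 elements, about 25% of primes); (S_3 x S_3) : C_2 (6T13) additionally contains elements of type 4+2, 3+2+1, 3+1+1+1 (34 of its 72 elements, about 47% of primes); S_6 (6T16) additionally contains elements of type 5+1, 4+2, 4+1+1, 3+2+1, 3+1+1+1 (484 of its 720 elements, about 67% of primes). None of the 33 primes tested shows any such pattern (for each of these groups the chance of that is below 10^-4), which rules them out. Hence G = A_4 x C_2 (6T6), of order 24.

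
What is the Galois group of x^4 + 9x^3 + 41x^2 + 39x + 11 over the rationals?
The polynomial is an irreducible quartic over Q and its discriminant is 2850125, which is not a perfect square, so the Galois group is not contained in A_4. The resolvent cubic y^3 - 41*y^2 + 307*y - 608 has exactly one rational root, so the Galois group is C_4 or D_4. The quartic becomes reducible over Q(sqrt(disc)), so the group is C_4.

4T1: C_4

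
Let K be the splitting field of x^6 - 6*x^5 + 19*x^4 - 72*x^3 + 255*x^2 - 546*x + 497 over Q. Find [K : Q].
The degree of the splitting field over Q equals the order of the Galois group, so first determine the group. The polynomial f is an irreducible sextic over Q, so G = Gal(f/Q) is one of the 16 transitive subgroups 6T1, ..., 6T16 of S_6. The discriminant of f is -64225280000, which is not a perfect square, so G is not contained in A_6. The transitive groups of degree 6 not contained in A_6 are: C_6 (6T1, order 6), S_3 (6T2, order 6), D_6 (6T3, order 12), C_3 x S_3 (6T5, order 18), A_4 x C_2 (6T6, order 24), S_4 (6T8, order 24), S_3 x S_3 (6T9, order 36), S_4 x C_2 (6T11, order 48), (S_3 x S_3) : C_2 (6T13, order 72), PGL(2,5) (6T14, order 120), S_6 (6T16, order 720). By Dedekind's theorem, for a prime p not dividing disc(f) the degrees of the irreducible factors of f mod p form the cycle type of an element of G. Factoring f modulo the 17 such primes p <= 71 (skipping 2, 5, 7, which divide the discriminant), each new pattern first appears at: mod 3: f = (x^3 + x^2 + x + 2)(x^3 + 2x^2 + x + 1), pattern 3+3; mod 13: f = (x^6 + 7x^5 + 6x^4 + 6x^3 + 8x^2 + 3), pattern 6; mod 19: f = (x^2 + 7x + 18)(x^4 + 6x^3 + 16x^2 + 12x + 16), pattern 4+2; mod 23: f = (x + 4)(x + 6)(x^4 + 7x^3 + 17x^2 + 4x + 14), pattern 4+1+1; mod 53: f = (x^2 + 12x + 34)(x^2 + 14x + 17)(x^2 + 21x + 49), pattern 2+2+2; mod 59: f = (x + 7)(x + 23)(x^2 + 31x + 44)(x^2 + 51x + 21), pattern 2+2+1+1; mod 71: f = (x)(x + 8)(x + 27)(x + 47)(x^2 + 54x + 49), pattern 2+1+1+1+1. No other pattern occurs in this range, so the set of observed cycle types is {3+3, 6, 4+2, 4+1+1, 2+2+2, 2+2+1+1, 2+1+1+1+1}. The candidates containing elements of all these cycle types are S_4 x C_2 (6T11) of order 48, S_6 (6T16) of order 720; the others are excluded. The observed types are precisely the cycle types that occur in S_4 x C_2 (6T11) (apart from the identity). Each of the other remaining candidates has further cycle types, and by the Chebotarev density theorem the matching factorization patterns would occur for a proportion of primes equal to their share of the group: S_6 (6T16) additionally contains elements of type 5+1, 3+2+1, 3+1+1+1 (304 of its 720 elements, about 42% of primes). None of the 17 primes tested shows any such pattern (for each of these groups the chance of that is below 10^-4), which rules them out. Hence G = S_4 x C_2 (6T11), of order 48. The Galois group S_4 x C_2 (6T11) has order 48, so the splitting field has degree 48 over Q.

48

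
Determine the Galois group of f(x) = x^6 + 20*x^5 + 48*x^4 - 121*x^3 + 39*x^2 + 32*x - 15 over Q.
The polynomial f is an irreducible sextic over Q, so G = Gal(f/Q) is one of the 16 transitive subgroups 6T1, ..., 6T16 of S_6. The discriminant of f is 30991489 = 5567^2, a perfect square, so G is contained in A_6. The transitive groups of degree 6 contained in A_6 are: A_4 (6T4, order 12), S_4 (6T7, order 24), (C_3 x C_3) : C_4 (6T10, order 36), PSL(2,5) (6T12, order 60), A_6 (6T15, order 360). By Dedekind's theorem, for a prime p not dividing disc(f) the degrees of the irreducible factors of f mod p form the cycle type of an element of G. Factoring f modulo the 21 such primes p <= 79 (skipping 19, which divides the discriminant), each new pattern first appears at: mod 2: f = (x + 1)(x^5 + x^4 + x^3 + x + 1), pattern 5+1; mod 7: f = (x^3 + 3)(x^3 + 6x^2 + 6x + 2), pattern 3+3; mod 61: f = (x + 8)(x + 14)(x^2 + 3x + 37)(x^2 + 56x + 19), pattern 2+2+1+1. No other pattern occurs in this range, so the set of observed cycle types is {5+1, 3+3, 2+2+1+1}. The candidates containing elements of all these cycle types are PSL(2,5) (6T12) of order 60, A_6 (6T15) of order 360; the others are excluded. The observed types are precisely the cycle types that occur in PSL(2,5) (6T12) (apart from the identity). Each of the other remaining candidates has further cycle types, and by the Chebotarev density theorem the matching factorization patterns would occur for a proportion of primes equal to their share of the group: A_6 (6T15) additionally contains elements of type 4+2, 3+1+1+1 (130 of its 360 elements, about 36% of primes). None of the 21 primes tested shows any such pattern (for each of these groups the chance of that is below 10^-4), which rules them out. Hence G = PSL(2,5) (6T12), of order 60.

PSL(2,5) (also written A5(6))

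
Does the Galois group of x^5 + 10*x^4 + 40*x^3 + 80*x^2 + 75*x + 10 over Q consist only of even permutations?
The polynomial is irreducible of degree 5 over Q. Its discriminant is 64000000 = 8000^2, a perfect square. A Galois group lies in the alternating group exactly when the discriminant is a square in Q, so the Galois group (D_5) is contained in A_5.

Yes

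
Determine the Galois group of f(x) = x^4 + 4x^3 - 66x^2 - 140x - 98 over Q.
The polynomial is an irreducible quartic over Q and its discriminant is -12098274048, which is not a perfect square, so the Galois group is not contained in A_4. The resolvent cubic y^3 + 66*y^2 - 168*y + 7840 has exactly one rational root, so the Galois group is C_4 or D_4. The quartic remains irreducible over Q(sqrt(disc)), so the group is D_4.

D_4 (order 8)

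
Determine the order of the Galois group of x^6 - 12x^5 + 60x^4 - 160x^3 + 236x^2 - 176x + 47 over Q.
24

The degree of the splitting field over Q equals the order of the Galois group, so first determine the group. The polynomial f is an irreducible sextic over Q, so G = Gal(f/Q) is one of the 16 transitive subgroups 6T1, ..., 6T16 of S_6. The discriminant of f is 3356224 = 1832^2, a perfect square, so G is contained in A_6. The transitive groups of degree 6 contained in A_6 are: A_4 (6T4, order 12), S_4 (6T7, order 24), (C_3 x C_3) : C_4 (6T10, order 36), PSL(2,5) (6T12, order 60), A_6 (6T15, order 360). By Dedekind's theorem, for a prime p not dividing disc(f) the degrees of the irreducible factors of f mod p form the cycle type of an element of G. Factoring f modulo the 79 such primes p <= 419 (skipping 2, 229, which divide the discriminant), each new pattern first appears at: mod 3: f = (x^3 + x^2 + x + 2)(x^3 + 2x^2 + 1), pattern 3+3; mod 7: f = (x^2 + 3x + 1)(x^4 + 6x^3 + 6x^2 + 5x + 5), pattern 4+2; mod 23: f = (x + 7)(x + 12)(x^2 + 18x + 1)(x^2 + 20x + 20), pattern 2+2+1+1; mod 193: f = (x + 85)(x + 88)(x + 91)(x + 98)(x + 101)(x + 104), pattern 1+1+1+1+1+1. No other pattern occurs in this range, so the set of observed cycle types is {3+3, 4+2, 2+2+1+1, 1+1+1+1+1+1}. The candidates containing elements of all these cycle types are S_4 (6T7) of order 24, (C_3 x C_3) : C_4 (6T10) of order 36, A_6 (6T15) of order 360; the others are excluded. The observed types are precisely the cycle types that occur in S_4 (6T7). Each of the other remaining candidates has further cycle types, and by the Chebotarev density theorem the matching factorization patterns would occur for a proportion of primes equal to their share of the group: (C_3 x C_3) : C_4 (6T10) additionally contains elements of type 3+1+1+1 (4 of its 36 elements, about 11% of primes); A_6 (6T15) additionally contains elements of type 5+1, 3+1+1+1 (184 of its 360 elements, about 51% of primes). None of the 79 primes tested shows any such pattern (for each of these groups the chance of that is below 10^-4), which rules them out. Hence G = S_4 (6T7), of order 24. The Galois group S_4 (6T7) has order 24, so the splitting field has degree 24 over Q.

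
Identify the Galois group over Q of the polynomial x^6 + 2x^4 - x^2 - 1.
The polynomial f is an irreducible sextic over Q, so G = Gal(f/Q) is one of the 16 transitive subgroups 6T1, ..., 6T16 of S_6. The discriminant of f is 153664 = 392^2, a perfect square, so G is contained in A_6. The transitive groups of degree 6 contained in A_6 are: A_4 (6T4, order 12), S_4 (6T7, order 24), (C_3 x C_3) : C_4 (6T10, order 36), PSL(2,5) (6T12, order 60), A_6 (6T15, order 360). By Dedekind's theorem, for a prime p not dividing disc(f) the degrees of the irreducible factors of f mod p form the cycle type of an element of G. Factoring f modulo the 33 such primes p <= 149 (skipping 2, 7, which divide the discriminant), each new pattern first appears at: mod 3: f = (x^3 + x^2 + 2)(x^3 + 2x^2 + 1), pattern 3+3; mod 13: f = (x + 2)(x + 11)(x^2 + 8)(x^2 + 11), pattern 2+2+1+1. No other pattern occurs in this range, so the set of observed cycle types is {3+3, 2+2+1+1}. The candidates containing elements of all these cycle types are A_4 (6T4) of order 12, S_4 (6T7) of order 24, (C_3 x C_3) : C_4 (6T10) of order 36, PSL(2,5) (6T12) of order 60, A_6 (6T15) of order 360; the others are excluded. The observed types are precisely the cycle types that occur in A_4 (6T4) (apart from the identity). Each of the other remaining candidates has further cycle types, and by the Chebotarev density theorem the matching factorization patterns would occur for a proportion of primes equal to their share of the group: S_4 (6T7) additionally contains elements of type 4+2 (6 of its 24 elements, about 25% of primes); (C_3 x C_3) : C_4 (6T10) additionally contains elements of type 4+2, 3+1+1+1 (22 of its 36 elements, about 61% of primes); PSL(2,5) (6T12) additionally contains elements of type 5+1 (24 of its 60 elements, about 40% of primes); A_6 (6T15) additionally contains elements of type 5+1, 4+2, 3+1+1+1 (274 of its 360 elements, about 76% of primes). None of the 33 primes tested shows any such pattern (for each of these groups the chance of that is below 10^-4), which rules them out. Hence G = A_4 (6T4), of order 12.

A_4 (also written A4)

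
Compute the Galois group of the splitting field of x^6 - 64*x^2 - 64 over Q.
The polynomial f is an irreducible sextic over Q, so G = Gal(f/Q) is one of the 16 transitive subgroups 6T1, ..., 6T16 of S_6. The discriminant of f is 3603718079512576 = 60030976^2, a perfect square, so G is contained in A_6. The transitive groups of degree 6 contained in A_6 are: A_4 (6T4, order 12), S_4 (6T7, order 24), (C_3 x C_3) : C_4 (6T10, order 36), PSL(2,5) (6T12, order 60), A_6 (6T15, order 360). By Dedekind's theorem, for a prime p not dividing disc(f) the degrees of the irreducible factors of f mod p form the cycle type of an element of G. Factoring f modulo the 79 such primes p <= 419 (skipping 2, 229, which divide the discriminant), each new pattern first appears at: mod 3: f = (x^3 + x^2 + 2x + 1)(x^3 + 2x^2 + 2x + 2), pattern 3+3; mod 7: f = (x^2 + 2)(x^4 + 5x^2 + 3), pattern 4+2; mod 23: f = (x + 5)(x + 18)(x^2 + 2x + 3)(x^2 + 21x + 3), pattern 2+2+1+1; mod 193: f = (x + 7)(x + 13)(x + 19)(x + 174)(x + 180)(x + 186), pattern 1+1+1+1+1+1. No other pattern occurs in this range, so the set of observed cycle types is {3+3, 4+2, 2+2+1+1, 1+1+1+1+1+1}. The candidates containing elements of all these cycle types are S_4 (6T7) of order 24, (C_3 x C_3) : C_4 (6T10) of order 36, A_6 (6T15) of order 360; the others are excluded. The observed types are precisely the cycle types that occur in S_4 (6T7). Each of the other remaining candidates has further cycle types, and by the Chebotarev density theorem the matching factorization patterns would occur for a proportion of primes equal to their share of the group: (C_3 x C_3) : C_4 (6T10) additionally contains elements of type 3+1+1+1 (4 of its 36 elements, about 11% of primes); A_6 (6T15) additionally contains elements of type 5+1, 3+1+1+1 (184 of its 360 elements, about 51% of primes). None of the 79 primes tested shows any such pattern (for each of these groups the chance of that is below 10^-4), which rules them out. Hence G = S_4 (6T7), of order 24.

S_4 (order 24)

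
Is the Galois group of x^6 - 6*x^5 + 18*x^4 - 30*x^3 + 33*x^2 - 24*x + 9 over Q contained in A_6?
No

The polynomial is irreducible of degree 6 over Q. Its discriminant is -16003008, which is not a perfect square. A Galois group lies in the alternating group exactly when the discriminant is a square in Q, so the Galois group (PGL(2,5)) is not contained in A_6.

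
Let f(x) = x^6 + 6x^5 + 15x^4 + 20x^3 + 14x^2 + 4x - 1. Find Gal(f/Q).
6T7: S_4

The polynomial f is an irreducible sextic over Q, so G = Gal(f/Q) is one of the 16 transitive subgroups 6T1, ..., 6T16 of S_6. The discriminant of f is 33856 = 184^2, a perfect square, so G is contained in A_6. The transitive groups of degree 6 contained in A_6 are: A_4 (6T4, order 12), S_4 (6T7, order 24), (C_3 x C_3) : C_4 (6T10, order 36), PSL(2,5) (6T12, order 60), A_6 (6T15, order 360). By Dedekind's theorem, for a prime p not dividing disc(f) the degrees of the irreducible factors of f mod p form the cycle type of an element of G. Factoring f modulo the 79 such primes p <= 419 (skipping 2, 23, which divide the discriminant), each new pattern first appears at: mod 3: f = (x^3 + x^2 + x + 2)(x^3 + 2x^2 + 1), pattern 3+3; mod 5: f = (x^2 + 2x + 4)(x^4 + 4x^3 + 3x^2 + 3x + 1), pattern 4+2; mod 19: f = (x + 6)(x + 15)(x^2 + 11x + 6)(x^2 + 12x + 7), pattern 2+2+1+1; mod 223: f = (x + 17)(x + 58)(x + 79)(x + 146)(x + 167)(x + 208), pattern 1+1+1+1+1+1. No other pattern occurs in this range, so the set of observed cycle types is {3+3, 4+2, 2+2+1+1, 1+1+1+1+1+1}. The candidates containing elements of all these cycle types are S_4 (6T7) of order 24, (C_3 x C_3) : C_4 (6T10) of order 36, A_6 (6T15) of order 360; the others are excluded. The observed types are precisely the cycle types that occur in S_4 (6T7). Each of the other remaining candidates has further cycle types, and by the Chebotarev density theorem the matching factorization patterns would occur for a proportion of primes equal to their share of the group: (C_3 x C_3) : C_4 (6T10) additionally contains elements of type 3+1+1+1 (4 of its 36 elements, about 11% of primes); A_6 (6T15) additionally contains elements of type 5+1, 3+1+1+1 (184 of its 360 elements, about 51% of primes). None of the 79 primes tested shows any such pattern (for each of these groups the chance of that is below 10^-4), which rules them out. Hence G = S_4 (6T7), of order 24.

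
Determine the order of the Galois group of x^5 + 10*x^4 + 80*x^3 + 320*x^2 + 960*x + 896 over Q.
The degree of the splitting field over Q equals the order of the Galois group, so first determine the group. The polynomial f is an irreducible quintic over Q, so G = Gal(f/Q) is a transitive subgroup of S_5: one of C_5 (5T1, order 5), D_5 (5T2, order 10), F_20 (5T3, order 20), A_5 (5T4, order 60) or S_5 (5T5, order 120). The discriminant of f is 67108864000000 = 8192000^2, a perfect square, so G is contained in A_5. The transitive groups of degree 5 contained in A_5 are: C_5 (5T1, order 5), D_5 (5T2, order 10), A_5 (5T4, order 60). By Dedekind's theorem, for a prime p not dividing disc(f) the degrees of the irreducible factors of f mod p form the cycle type of an element of G. Factoring f modulo the 2 such primes p <= 7 (skipping 2, 5, which divide the discriminant), each new pattern first appears at: mod 3: f = (x^5 + x^4 + 2x^3 + 2x^2 + 2), pattern 5; mod 7: f = (x)(x + 5)(x^3 + 5x^2 + 6x + 3), pattern 3+1+1. No other pattern occurs in this range, so the set of observed cycle types is {5, 3+1+1}. Among the candidates above, the only group containing elements of all these cycle types is A_5 (5T4) — each of C_5 (5T1), D_5 (5T2) lacks at least one of them. Hence G = A_5 (5T4), of order 60. The Galois group A_5 (5T4) has order 60, so the splitting field has degree 60 over Q.

60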